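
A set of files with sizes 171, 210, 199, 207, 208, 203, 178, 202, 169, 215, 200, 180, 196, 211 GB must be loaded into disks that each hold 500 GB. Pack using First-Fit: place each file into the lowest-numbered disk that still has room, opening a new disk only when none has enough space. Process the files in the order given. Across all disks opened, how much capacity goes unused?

171 GB → disk 1 (remaining 329 GB)
210 GB → disk 1 (remaining 119 GB)
199 GB → disk 2 (remaining 301 GB)
207 GB → disk 2 (remaining 94 GB)
208 GB → disk 3 (remaining 292 GB)
203 GB → disk 3 (remaining 89 GB)
178 GB → disk 4 (remaining 322 GB)
202 GB → disk 4 (remaining 120 GB)
169 GB → disk 5 (remaining 331 GB)
215 GB → disk 5 (remaining 116 GB)
200 GB → disk 6 (remaining 300 GB)
180 GB → disk 6 (remaining 120 GB)
196 GB → disk 7 (remaining 304 GB)
211 GB → disk 7 (remaining 93 GB)
7 disks × 500 GB = 3500 GB; used 2749 GB; unused 751 GB.

751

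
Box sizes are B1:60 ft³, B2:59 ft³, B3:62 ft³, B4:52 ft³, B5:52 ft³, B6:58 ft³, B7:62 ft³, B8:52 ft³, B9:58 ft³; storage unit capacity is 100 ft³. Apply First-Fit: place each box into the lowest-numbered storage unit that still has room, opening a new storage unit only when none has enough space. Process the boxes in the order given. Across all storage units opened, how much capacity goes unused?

385

B1 (60 ft³) → storage unit 1 (remaining 40 ft³)
B2 (59 ft³) → storage unit 2 (remaining 41 ft³)
B3 (62 ft³) → storage unit 3 (remaining 38 ft³)
B4 (52 ft³) → storage unit 4 (remaining 48 ft³)
B5 (52 ft³) → storage unit 5 (remaining 48 ft³)
B6 (58 ft³) → storage unit 6 (remaining 42 ft³)
B7 (62 ft³) → storage unit 7 (remaining 38 ft³)
B8 (52 ft³) → storage unit 8 (remaining 48 ft³)
B9 (58 ft³) → storage unit 9 (remaining 42 ft³)
9 storage units × 100 ft³ = 900 ft³; used 515 ft³; unused 385 ft³.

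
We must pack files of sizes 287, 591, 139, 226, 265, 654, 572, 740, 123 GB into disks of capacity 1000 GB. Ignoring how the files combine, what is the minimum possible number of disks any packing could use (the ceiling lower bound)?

4 disks

Total size = 287 + 591 + 139 + 226 + 265 + 654 + 572 + 740 + 123 = 3597 GB.
⌈3597 / 1000⌉ = 4.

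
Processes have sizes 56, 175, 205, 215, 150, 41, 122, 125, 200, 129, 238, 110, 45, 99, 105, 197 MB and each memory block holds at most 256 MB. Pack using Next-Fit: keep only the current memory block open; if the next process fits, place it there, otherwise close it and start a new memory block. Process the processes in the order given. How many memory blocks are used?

11 memory blocks

memory block 1: place 56 MB, 200 MB left
memory block 1: place 175 MB, 25 MB left
memory block 2: place 205 MB, 51 MB left
memory block 3: place 215 MB, 41 MB left
memory block 4: place 150 MB, 106 MB left
memory block 4: place 41 MB, 65 MB left
memory block 5: place 122 MB, 134 MB left
memory block 5: place 125 MB, 9 MB left
memory block 6: place 200 MB, 56 MB left
memory block 7: place 129 MB, 127 MB left
memory block 8: place 238 MB, 18 MB left
memory block 9: place 110 MB, 146 MB left
memory block 9: place 45 MB, 101 MB left
memory block 9: place 99 MB, 2 MB left
memory block 10: place 105 MB, 151 MB left
memory block 11: place 197 MB, 59 MB left
Final memory blocks: [56,175] [205] [215] [150,41] [122,125] [200] [129] [238] [110,45,99] [105] [197].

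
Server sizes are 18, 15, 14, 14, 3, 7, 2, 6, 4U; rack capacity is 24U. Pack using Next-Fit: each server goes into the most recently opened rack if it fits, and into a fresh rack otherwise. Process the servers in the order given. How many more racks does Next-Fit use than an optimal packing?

1

Next-Fit: [18] [15] [14] [14,3,7] [2,6,4] → 5 racks.
Total size 83U; any packing needs at least ⌈83/24⌉ = 4 racks.
An optimal packing achieves that bound: [18,6] [15,7,2] [14,4,3] [14] → 4 racks.
Excess: 5 − 4 = 1.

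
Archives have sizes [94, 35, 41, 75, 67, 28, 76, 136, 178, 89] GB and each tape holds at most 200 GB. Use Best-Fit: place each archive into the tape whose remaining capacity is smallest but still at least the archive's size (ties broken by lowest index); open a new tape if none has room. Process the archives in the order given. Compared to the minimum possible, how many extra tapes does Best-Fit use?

Best-Fit: [94,35,41,28] [75,67] [76,89] [136] [178] → 5 tapes.
Total size 819 GB; any packing needs at least ⌈819/200⌉ = 5 tapes.
So 5 is already optimal.

0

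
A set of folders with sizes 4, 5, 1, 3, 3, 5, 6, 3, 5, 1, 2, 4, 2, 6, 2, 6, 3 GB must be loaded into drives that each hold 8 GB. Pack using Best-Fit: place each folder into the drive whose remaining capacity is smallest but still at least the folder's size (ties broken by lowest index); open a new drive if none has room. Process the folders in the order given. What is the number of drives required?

drive 1: place 4 GB, 4 GB left
drive 2: place 5 GB, 3 GB left
drive 2: place 1 GB, 2 GB left
drive 1: place 3 GB, 1 GB left
drive 3: place 3 GB, 5 GB left
drive 3: place 5 GB, 0 GB left
drive 4: place 6 GB, 2 GB left
drive 5: place 3 GB, 5 GB left
drive 5: place 5 GB, 0 GB left
drive 1: place 1 GB, 0 GB left
drive 2: place 2 GB, 0 GB left
drive 6: place 4 GB, 4 GB left
drive 4: place 2 GB, 0 GB left
drive 7: place 6 GB, 2 GB left
drive 7: place 2 GB, 0 GB left
drive 8: place 6 GB, 2 GB left
drive 6: place 3 GB, 1 GB left
Final drives: [4,3,1] [5,1,2] [3,5] [6,2] [3,5] [4,3] [6,2] [6].

8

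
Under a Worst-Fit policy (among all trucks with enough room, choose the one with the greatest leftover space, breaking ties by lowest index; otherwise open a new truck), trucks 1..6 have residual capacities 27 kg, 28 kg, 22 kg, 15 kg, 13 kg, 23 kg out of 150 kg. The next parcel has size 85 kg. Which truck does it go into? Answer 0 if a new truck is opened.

0

No truck has ≥ 85 kg free, so a new truck is opened.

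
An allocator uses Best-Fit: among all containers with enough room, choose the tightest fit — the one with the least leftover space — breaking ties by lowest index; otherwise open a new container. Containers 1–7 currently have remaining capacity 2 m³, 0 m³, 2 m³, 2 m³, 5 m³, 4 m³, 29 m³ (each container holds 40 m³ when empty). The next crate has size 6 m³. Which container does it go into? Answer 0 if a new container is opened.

7

Containers with room: container 7 (29 m³).
Tightest fit is container 7 with 29 m³ free.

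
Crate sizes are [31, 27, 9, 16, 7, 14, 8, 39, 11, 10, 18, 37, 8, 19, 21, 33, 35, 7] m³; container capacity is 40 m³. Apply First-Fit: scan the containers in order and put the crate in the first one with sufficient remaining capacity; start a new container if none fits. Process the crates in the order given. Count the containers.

10

Put 31 m³ in container 1; 9 m³ remain.
Put 27 m³ in container 2; 13 m³ remain.
Put 9 m³ in container 1; 0 m³ remain.
Put 16 m³ in container 3; 24 m³ remain.
Put 7 m³ in container 2; 6 m³ remain.
Put 14 m³ in container 3; 10 m³ remain.
Put 8 m³ in container 3; 2 m³ remain.
Put 39 m³ in container 4; 1 m³ remain.
Put 11 m³ in container 5; 29 m³ remain.
Put 10 m³ in container 5; 19 m³ remain.
Put 18 m³ in container 5; 1 m³ remain.
Put 37 m³ in container 6; 3 m³ remain.
Put 8 m³ in container 7; 32 m³ remain.
Put 19 m³ in container 7; 13 m³ remain.
Put 21 m³ in container 8; 19 m³ remain.
Put 33 m³ in container 9; 7 m³ remain.
Put 35 m³ in container 10; 5 m³ remain.
Put 7 m³ in container 7; 6 m³ remain.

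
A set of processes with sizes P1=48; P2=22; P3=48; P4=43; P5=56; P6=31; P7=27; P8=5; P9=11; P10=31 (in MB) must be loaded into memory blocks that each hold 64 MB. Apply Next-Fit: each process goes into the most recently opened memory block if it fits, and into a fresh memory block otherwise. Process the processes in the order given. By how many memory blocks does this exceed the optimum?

1

Next-Fit: [48] [22] [48] [43] [56] [31,27,5] [11,31] → 7 memory blocks.
Total size 322 MB; any packing needs at least ⌈322/64⌉ = 6 memory blocks.
An optimal packing achieves that bound: [56,5] [48,11] [48] [43] [31,31] [27,22] → 6 memory blocks.
Excess: 7 − 6 = 1.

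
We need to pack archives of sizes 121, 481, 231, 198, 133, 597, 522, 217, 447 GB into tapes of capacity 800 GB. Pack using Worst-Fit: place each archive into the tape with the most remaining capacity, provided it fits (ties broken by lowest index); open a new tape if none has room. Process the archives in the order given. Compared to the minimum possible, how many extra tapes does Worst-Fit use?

1

Worst-Fit: [121,481] [231,198,133] [597] [522,217] [447] → 5 tapes.
Total size 2947 GB; any packing needs at least ⌈2947/800⌉ = 4 tapes.
An optimal packing achieves that bound: [597,198] [522,231] [481,217] [447,133,121] → 4 tapes.
Excess: 5 − 4 = 1.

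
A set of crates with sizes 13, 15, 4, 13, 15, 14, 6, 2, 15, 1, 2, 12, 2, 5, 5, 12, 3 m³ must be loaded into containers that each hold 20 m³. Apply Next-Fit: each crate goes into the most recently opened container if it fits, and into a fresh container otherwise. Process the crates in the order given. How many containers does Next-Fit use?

13 m³ → container 1 (remaining 7 m³)
15 m³ → container 2 (remaining 5 m³)
4 m³ → container 2 (remaining 1 m³)
13 m³ → container 3 (remaining 7 m³)
15 m³ → container 4 (remaining 5 m³)
14 m³ → container 5 (remaining 6 m³)
6 m³ → container 5 (remaining 0 m³)
2 m³ → container 6 (remaining 18 m³)
15 m³ → container 6 (remaining 3 m³)
1 m³ → container 6 (remaining 2 m³)
2 m³ → container 6 (remaining 0 m³)
12 m³ → container 7 (remaining 8 m³)
2 m³ → container 7 (remaining 6 m³)
5 m³ → container 7 (remaining 1 m³)
5 m³ → container 8 (remaining 15 m³)
12 m³ → container 8 (remaining 3 m³)
3 m³ → container 8 (remaining 0 m³)
Final containers: [13] [15,4] [13] [15] [14,6] [2,15,1,2] [12,2,5] [5,12,3].

8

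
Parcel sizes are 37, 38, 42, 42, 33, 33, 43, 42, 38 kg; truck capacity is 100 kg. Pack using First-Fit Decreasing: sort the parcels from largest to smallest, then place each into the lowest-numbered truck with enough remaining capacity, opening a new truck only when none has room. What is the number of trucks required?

Sorted descending: 43, 42, 42, 42, 38, 38, 37, 33, 33.
Put 43 kg in truck 1; 57 kg remain.
Put 42 kg in truck 1; 15 kg remain.
Put 42 kg in truck 2; 58 kg remain.
Put 42 kg in truck 2; 16 kg remain.
Put 38 kg in truck 3; 62 kg remain.
Put 38 kg in truck 3; 24 kg remain.
Put 37 kg in truck 4; 63 kg remain.
Put 33 kg in truck 4; 30 kg remain.
Put 33 kg in truck 5; 67 kg remain.

5 trucks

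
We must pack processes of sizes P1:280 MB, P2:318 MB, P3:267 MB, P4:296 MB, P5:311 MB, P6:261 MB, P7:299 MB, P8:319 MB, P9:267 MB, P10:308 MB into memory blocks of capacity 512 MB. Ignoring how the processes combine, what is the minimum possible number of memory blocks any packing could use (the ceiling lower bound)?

6

Total size = 280 + 318 + 267 + 296 + 311 + 261 + 299 + 319 + 267 + 308 = 2926 MB.
⌈2926 / 512⌉ = 6.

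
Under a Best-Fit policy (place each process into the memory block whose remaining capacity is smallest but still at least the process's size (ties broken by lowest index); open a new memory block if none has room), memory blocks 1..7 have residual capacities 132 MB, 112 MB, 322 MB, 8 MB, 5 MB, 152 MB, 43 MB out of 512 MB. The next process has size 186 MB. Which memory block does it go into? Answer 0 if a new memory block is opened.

3

Memory blocks with room: memory block 3 (322 MB).
Tightest fit is memory block 3 with 322 MB free.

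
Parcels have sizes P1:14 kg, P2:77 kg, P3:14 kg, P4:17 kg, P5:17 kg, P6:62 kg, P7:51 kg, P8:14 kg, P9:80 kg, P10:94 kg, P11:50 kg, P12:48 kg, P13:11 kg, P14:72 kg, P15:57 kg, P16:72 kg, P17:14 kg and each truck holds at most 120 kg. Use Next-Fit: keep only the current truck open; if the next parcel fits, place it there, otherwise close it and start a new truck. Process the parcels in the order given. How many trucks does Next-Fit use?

9

P1 (14 kg) → truck 1 (remaining 106 kg)
P2 (77 kg) → truck 1 (remaining 29 kg)
P3 (14 kg) → truck 1 (remaining 15 kg)
P4 (17 kg) → truck 2 (remaining 103 kg)
P5 (17 kg) → truck 2 (remaining 86 kg)
P6 (62 kg) → truck 2 (remaining 24 kg)
P7 (51 kg) → truck 3 (remaining 69 kg)
P8 (14 kg) → truck 3 (remaining 55 kg)
P9 (80 kg) → truck 4 (remaining 40 kg)
P10 (94 kg) → truck 5 (remaining 26 kg)
P11 (50 kg) → truck 6 (remaining 70 kg)
P12 (48 kg) → truck 6 (remaining 22 kg)
P13 (11 kg) → truck 6 (remaining 11 kg)
P14 (72 kg) → truck 7 (remaining 48 kg)
P15 (57 kg) → truck 8 (remaining 63 kg)
P16 (72 kg) → truck 9 (remaining 48 kg)
P17 (14 kg) → truck 9 (remaining 34 kg)
Final trucks: [14,77,14] [17,17,62] [51,14] [80] [94] [50,48,11] [72] [57] [72,14].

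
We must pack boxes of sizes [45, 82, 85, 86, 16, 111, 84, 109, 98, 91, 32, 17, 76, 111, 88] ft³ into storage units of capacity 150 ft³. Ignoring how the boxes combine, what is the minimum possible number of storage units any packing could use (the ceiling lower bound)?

8 storage units

Total size = 45 + 82 + 85 + 86 + 16 + 111 + 84 + 109 + 98 + 91 + 32 + 17 + 76 + 111 + 88 = 1131 ft³.
⌈1131 / 150⌉ = 8.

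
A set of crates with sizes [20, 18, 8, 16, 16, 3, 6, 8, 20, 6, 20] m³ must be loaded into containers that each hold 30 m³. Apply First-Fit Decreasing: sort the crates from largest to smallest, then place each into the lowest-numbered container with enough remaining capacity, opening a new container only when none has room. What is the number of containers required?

6 containers

Sorted descending: 20, 20, 20, 18, 16, 16, 8, 8, 6, 6, 3.
Put 20 m³ in container 1; 10 m³ remain.
Put 20 m³ in container 2; 10 m³ remain.
Put 20 m³ in container 3; 10 m³ remain.
Put 18 m³ in container 4; 12 m³ remain.
Put 16 m³ in container 5; 14 m³ remain.
Put 16 m³ in container 6; 14 m³ remain.
Put 8 m³ in container 1; 2 m³ remain.
Put 8 m³ in container 2; 2 m³ remain.
Put 6 m³ in container 3; 4 m³ remain.
Put 6 m³ in container 4; 6 m³ remain.
Put 3 m³ in container 3; 1 m³ remain.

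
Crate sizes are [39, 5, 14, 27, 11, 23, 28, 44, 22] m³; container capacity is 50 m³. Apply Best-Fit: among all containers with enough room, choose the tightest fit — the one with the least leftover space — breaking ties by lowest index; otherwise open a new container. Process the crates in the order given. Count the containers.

container 1: place 39 m³, 11 m³ left
container 1: place 5 m³, 6 m³ left
container 2: place 14 m³, 36 m³ left
container 2: place 27 m³, 9 m³ left
container 3: place 11 m³, 39 m³ left
container 3: place 23 m³, 16 m³ left
container 4: place 28 m³, 22 m³ left
container 5: place 44 m³, 6 m³ left
container 4: place 22 m³, 0 m³ left
Final containers: [39,5] [14,27] [11,23] [28,22] [44].

5 containers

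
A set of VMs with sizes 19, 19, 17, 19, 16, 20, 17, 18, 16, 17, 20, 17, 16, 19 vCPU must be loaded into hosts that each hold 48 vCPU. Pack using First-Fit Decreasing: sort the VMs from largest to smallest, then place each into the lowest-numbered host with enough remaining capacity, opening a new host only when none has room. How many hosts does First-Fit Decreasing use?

7

Sorted descending: 20, 20, 19, 19, 19, 19, 18, 17, 17, 17, 17, 16, 16, 16.
20 vCPU → host 1 (remaining 28 vCPU)
20 vCPU → host 1 (remaining 8 vCPU)
19 vCPU → host 2 (remaining 29 vCPU)
19 vCPU → host 2 (remaining 10 vCPU)
19 vCPU → host 3 (remaining 29 vCPU)
19 vCPU → host 3 (remaining 10 vCPU)
18 vCPU → host 4 (remaining 30 vCPU)
17 vCPU → host 4 (remaining 13 vCPU)
17 vCPU → host 5 (remaining 31 vCPU)
17 vCPU → host 5 (remaining 14 vCPU)
17 vCPU → host 6 (remaining 31 vCPU)
16 vCPU → host 6 (remaining 15 vCPU)
16 vCPU → host 7 (remaining 32 vCPU)
16 vCPU → host 7 (remaining 16 vCPU)
Final hosts: [20,20] [19,19] [19,19] [18,17] [17,17] [17,16] [16,16].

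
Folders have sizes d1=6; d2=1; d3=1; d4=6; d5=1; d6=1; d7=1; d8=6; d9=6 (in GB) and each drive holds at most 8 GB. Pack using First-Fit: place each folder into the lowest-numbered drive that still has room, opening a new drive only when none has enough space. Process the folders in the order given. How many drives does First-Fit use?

drive 1: place d1 (6 GB), 2 GB left
drive 1: place d2 (1 GB), 1 GB left
drive 1: place d3 (1 GB), 0 GB left
drive 2: place d4 (6 GB), 2 GB left
drive 2: place d5 (1 GB), 1 GB left
drive 2: place d6 (1 GB), 0 GB left
drive 3: place d7 (1 GB), 7 GB left
drive 3: place d8 (6 GB), 1 GB left
drive 4: place d9 (6 GB), 2 GB left

4 drives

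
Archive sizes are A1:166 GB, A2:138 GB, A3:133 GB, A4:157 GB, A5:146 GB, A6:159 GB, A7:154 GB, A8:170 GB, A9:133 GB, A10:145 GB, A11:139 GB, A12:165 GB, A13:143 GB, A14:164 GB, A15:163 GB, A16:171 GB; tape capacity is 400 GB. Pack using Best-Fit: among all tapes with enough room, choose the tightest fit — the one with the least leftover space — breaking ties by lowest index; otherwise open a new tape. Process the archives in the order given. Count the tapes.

Put A1 (166 GB) in tape 1; 234 GB remain.
Put A2 (138 GB) in tape 1; 96 GB remain.
Put A3 (133 GB) in tape 2; 267 GB remain.
Put A4 (157 GB) in tape 2; 110 GB remain.
Put A5 (146 GB) in tape 3; 254 GB remain.
Put A6 (159 GB) in tape 3; 95 GB remain.
Put A7 (154 GB) in tape 4; 246 GB remain.
Put A8 (170 GB) in tape 4; 76 GB remain.
Put A9 (133 GB) in tape 5; 267 GB remain.
Put A10 (145 GB) in tape 5; 122 GB remain.
Put A11 (139 GB) in tape 6; 261 GB remain.
Put A12 (165 GB) in tape 6; 96 GB remain.
Put A13 (143 GB) in tape 7; 257 GB remain.
Put A14 (164 GB) in tape 7; 93 GB remain.
Put A15 (163 GB) in tape 8; 237 GB remain.
Put A16 (171 GB) in tape 8; 66 GB remain.
Final tapes: [166,138] [133,157] [146,159] [154,170] [133,145] [139,165] [143,164] [163,171].

8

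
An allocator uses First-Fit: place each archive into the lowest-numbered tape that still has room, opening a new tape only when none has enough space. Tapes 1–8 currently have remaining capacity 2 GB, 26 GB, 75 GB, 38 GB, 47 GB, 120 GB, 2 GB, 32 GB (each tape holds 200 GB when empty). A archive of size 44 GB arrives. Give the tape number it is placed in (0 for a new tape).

3

Tapes with room: tape 3 (75 GB), tape 5 (47 GB), tape 6 (120 GB).
The first with room is tape 3.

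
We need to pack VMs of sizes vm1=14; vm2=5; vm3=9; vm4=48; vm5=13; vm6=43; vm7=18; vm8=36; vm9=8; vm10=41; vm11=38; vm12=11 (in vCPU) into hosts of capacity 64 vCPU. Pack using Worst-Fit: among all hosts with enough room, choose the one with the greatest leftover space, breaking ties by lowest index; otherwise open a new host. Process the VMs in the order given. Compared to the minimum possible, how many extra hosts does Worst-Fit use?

Worst-Fit: [14,5,9,13,18] [48] [43] [36,8] [41] [38,11] → 6 hosts.
Total size 284 vCPU; any packing needs at least ⌈284/64⌉ = 5 hosts.
An optimal packing achieves that bound: [48,14] [43,18] [41,13,9] [38,11,8,5] [36] → 5 hosts.
Excess: 6 − 5 = 1.

1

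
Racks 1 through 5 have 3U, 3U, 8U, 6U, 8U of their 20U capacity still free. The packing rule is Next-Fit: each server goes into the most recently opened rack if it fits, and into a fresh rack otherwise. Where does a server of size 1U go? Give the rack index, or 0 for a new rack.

5

Next-Fit only looks at rack 5, which has 8U free.
1U fits there.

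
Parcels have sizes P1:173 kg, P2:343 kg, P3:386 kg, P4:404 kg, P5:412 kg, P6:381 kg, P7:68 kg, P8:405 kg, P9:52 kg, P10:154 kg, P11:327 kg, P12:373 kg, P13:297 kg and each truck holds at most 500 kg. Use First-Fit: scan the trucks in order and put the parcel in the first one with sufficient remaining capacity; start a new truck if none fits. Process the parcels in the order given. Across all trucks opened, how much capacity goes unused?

P1 (173 kg) → truck 1 (remaining 327 kg)
P2 (343 kg) → truck 2 (remaining 157 kg)
P3 (386 kg) → truck 3 (remaining 114 kg)
P4 (404 kg) → truck 4 (remaining 96 kg)
P5 (412 kg) → truck 5 (remaining 88 kg)
P6 (381 kg) → truck 6 (remaining 119 kg)
P7 (68 kg) → truck 1 (remaining 259 kg)
P8 (405 kg) → truck 7 (remaining 95 kg)
P9 (52 kg) → truck 1 (remaining 207 kg)
P10 (154 kg) → truck 1 (remaining 53 kg)
P11 (327 kg) → truck 8 (remaining 173 kg)
P12 (373 kg) → truck 9 (remaining 127 kg)
P13 (297 kg) → truck 10 (remaining 203 kg)
10 trucks × 500 kg = 5000 kg; used 3775 kg; unused 1225 kg.

1225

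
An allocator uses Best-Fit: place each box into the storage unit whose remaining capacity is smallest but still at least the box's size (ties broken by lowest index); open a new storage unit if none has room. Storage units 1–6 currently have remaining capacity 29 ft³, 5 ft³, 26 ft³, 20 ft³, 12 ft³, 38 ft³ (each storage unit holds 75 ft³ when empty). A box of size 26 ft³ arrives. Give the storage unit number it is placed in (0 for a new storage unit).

Storage units with room: storage unit 1 (29 ft³), storage unit 3 (26 ft³), storage unit 6 (38 ft³).
Tightest fit is storage unit 3 with 26 ft³ free.

3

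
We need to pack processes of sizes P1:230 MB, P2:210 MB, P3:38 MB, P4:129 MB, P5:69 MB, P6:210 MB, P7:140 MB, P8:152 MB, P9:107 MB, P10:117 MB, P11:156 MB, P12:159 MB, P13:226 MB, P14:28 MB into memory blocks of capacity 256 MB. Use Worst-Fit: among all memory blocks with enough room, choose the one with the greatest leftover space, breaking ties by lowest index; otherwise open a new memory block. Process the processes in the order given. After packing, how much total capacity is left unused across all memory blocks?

589

memory block 1: place P1 (230 MB), 26 MB left
memory block 2: place P2 (210 MB), 46 MB left
memory block 2: place P3 (38 MB), 8 MB left
memory block 3: place P4 (129 MB), 127 MB left
memory block 3: place P5 (69 MB), 58 MB left
memory block 4: place P6 (210 MB), 46 MB left
memory block 5: place P7 (140 MB), 116 MB left
memory block 6: place P8 (152 MB), 104 MB left
memory block 5: place P9 (107 MB), 9 MB left
memory block 7: place P10 (117 MB), 139 MB left
memory block 8: place P11 (156 MB), 100 MB left
memory block 9: place P12 (159 MB), 97 MB left
memory block 10: place P13 (226 MB), 30 MB left
memory block 7: place P14 (28 MB), 111 MB left
10 memory blocks × 256 MB = 2560 MB; used 1971 MB; unused 589 MB.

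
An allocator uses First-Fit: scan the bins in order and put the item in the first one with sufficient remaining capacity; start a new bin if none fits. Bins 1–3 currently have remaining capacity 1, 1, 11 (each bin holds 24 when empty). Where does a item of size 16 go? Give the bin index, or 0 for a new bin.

No bin has ≥ 16 free, so a new bin is opened.

0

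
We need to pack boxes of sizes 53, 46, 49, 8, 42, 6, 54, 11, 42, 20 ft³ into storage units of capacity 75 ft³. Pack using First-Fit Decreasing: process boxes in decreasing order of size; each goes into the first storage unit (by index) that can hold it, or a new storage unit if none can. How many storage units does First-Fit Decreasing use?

Sorted descending: 54, 53, 49, 46, 42, 42, 20, 11, 8, 6.
Put 54 ft³ in storage unit 1; 21 ft³ remain.
Put 53 ft³ in storage unit 2; 22 ft³ remain.
Put 49 ft³ in storage unit 3; 26 ft³ remain.
Put 46 ft³ in storage unit 4; 29 ft³ remain.
Put 42 ft³ in storage unit 5; 33 ft³ remain.
Put 42 ft³ in storage unit 6; 33 ft³ remain.
Put 20 ft³ in storage unit 1; 1 ft³ remain.
Put 11 ft³ in storage unit 2; 11 ft³ remain.
Put 8 ft³ in storage unit 2; 3 ft³ remain.
Put 6 ft³ in storage unit 3; 20 ft³ remain.

6 storage units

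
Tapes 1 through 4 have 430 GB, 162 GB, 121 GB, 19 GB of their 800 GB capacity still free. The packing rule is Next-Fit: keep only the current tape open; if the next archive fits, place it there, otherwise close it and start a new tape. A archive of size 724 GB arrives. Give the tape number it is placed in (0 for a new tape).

0

Next-Fit only looks at tape 4, which has 19 GB free.
724 GB does not fit, so a new tape is opened.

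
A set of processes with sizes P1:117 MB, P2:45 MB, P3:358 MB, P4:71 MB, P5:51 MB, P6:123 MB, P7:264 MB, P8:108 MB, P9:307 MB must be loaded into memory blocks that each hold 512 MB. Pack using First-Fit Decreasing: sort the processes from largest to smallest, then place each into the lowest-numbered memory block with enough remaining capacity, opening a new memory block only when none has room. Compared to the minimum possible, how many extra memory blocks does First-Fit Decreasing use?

0

First-Fit Decreasing: [358,123] [307,117,71] [264,108,51,45] → 3 memory blocks.
Total size 1444 MB; any packing needs at least ⌈1444/512⌉ = 3 memory blocks.
So 3 is already optimal.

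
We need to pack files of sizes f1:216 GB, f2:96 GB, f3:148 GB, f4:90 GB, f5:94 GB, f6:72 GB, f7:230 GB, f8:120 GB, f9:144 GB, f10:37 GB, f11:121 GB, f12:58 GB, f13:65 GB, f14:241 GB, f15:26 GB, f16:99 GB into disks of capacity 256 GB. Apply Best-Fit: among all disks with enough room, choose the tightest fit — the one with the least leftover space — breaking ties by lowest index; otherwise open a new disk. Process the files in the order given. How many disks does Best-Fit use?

Put f1 (216 GB) in disk 1; 40 GB remain.
Put f2 (96 GB) in disk 2; 160 GB remain.
Put f3 (148 GB) in disk 2; 12 GB remain.
Put f4 (90 GB) in disk 3; 166 GB remain.
Put f5 (94 GB) in disk 3; 72 GB remain.
Put f6 (72 GB) in disk 3; 0 GB remain.
Put f7 (230 GB) in disk 4; 26 GB remain.
Put f8 (120 GB) in disk 5; 136 GB remain.
Put f9 (144 GB) in disk 6; 112 GB remain.
Put f10 (37 GB) in disk 1; 3 GB remain.
Put f11 (121 GB) in disk 5; 15 GB remain.
Put f12 (58 GB) in disk 6; 54 GB remain.
Put f13 (65 GB) in disk 7; 191 GB remain.
Put f14 (241 GB) in disk 8; 15 GB remain.
Put f15 (26 GB) in disk 4; 0 GB remain.
Put f16 (99 GB) in disk 7; 92 GB remain.

8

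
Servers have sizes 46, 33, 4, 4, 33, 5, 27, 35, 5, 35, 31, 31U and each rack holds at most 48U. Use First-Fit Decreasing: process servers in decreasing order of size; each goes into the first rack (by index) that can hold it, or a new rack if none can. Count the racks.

8

Sorted descending: 46, 35, 35, 33, 33, 31, 31, 27, 5, 5, 4, 4.
rack 1: place 46U, 2U left
rack 2: place 35U, 13U left
rack 3: place 35U, 13U left
rack 4: place 33U, 15U left
rack 5: place 33U, 15U left
rack 6: place 31U, 17U left
rack 7: place 31U, 17U left
rack 8: place 27U, 21U left
rack 2: place 5U, 8U left
rack 2: place 5U, 3U left
rack 3: place 4U, 9U left
rack 3: place 4U, 5U left
Final racks: [46] [35,5,5] [35,4,4] [33] [33] [31] [31] [27].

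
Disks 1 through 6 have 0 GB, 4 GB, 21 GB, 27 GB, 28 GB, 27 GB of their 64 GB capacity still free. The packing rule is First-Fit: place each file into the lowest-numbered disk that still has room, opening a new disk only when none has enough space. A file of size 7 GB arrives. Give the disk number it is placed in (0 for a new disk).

3

Disks with room: disk 3 (21 GB), disk 4 (27 GB), disk 5 (28 GB), disk 6 (27 GB).
The first with room is disk 3.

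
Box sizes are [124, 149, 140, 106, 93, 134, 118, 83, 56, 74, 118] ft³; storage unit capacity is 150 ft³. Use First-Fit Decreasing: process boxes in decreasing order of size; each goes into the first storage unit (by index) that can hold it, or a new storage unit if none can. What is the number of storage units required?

Sorted descending: 149, 140, 134, 124, 118, 118, 106, 93, 83, 74, 56.
Put 149 ft³ in storage unit 1; 1 ft³ remain.
Put 140 ft³ in storage unit 2; 10 ft³ remain.
Put 134 ft³ in storage unit 3; 16 ft³ remain.
Put 124 ft³ in storage unit 4; 26 ft³ remain.
Put 118 ft³ in storage unit 5; 32 ft³ remain.
Put 118 ft³ in storage unit 6; 32 ft³ remain.
Put 106 ft³ in storage unit 7; 44 ft³ remain.
Put 93 ft³ in storage unit 8; 57 ft³ remain.
Put 83 ft³ in storage unit 9; 67 ft³ remain.
Put 74 ft³ in storage unit 10; 76 ft³ remain.
Put 56 ft³ in storage unit 8; 1 ft³ remain.

10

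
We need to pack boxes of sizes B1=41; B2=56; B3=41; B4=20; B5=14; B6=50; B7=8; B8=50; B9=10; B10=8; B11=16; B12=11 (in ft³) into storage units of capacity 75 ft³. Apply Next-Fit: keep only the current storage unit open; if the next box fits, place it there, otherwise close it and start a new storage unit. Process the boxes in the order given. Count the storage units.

B1 (41 ft³) → storage unit 1 (remaining 34 ft³)
B2 (56 ft³) → storage unit 2 (remaining 19 ft³)
B3 (41 ft³) → storage unit 3 (remaining 34 ft³)
B4 (20 ft³) → storage unit 3 (remaining 14 ft³)
B5 (14 ft³) → storage unit 3 (remaining 0 ft³)
B6 (50 ft³) → storage unit 4 (remaining 25 ft³)
B7 (8 ft³) → storage unit 4 (remaining 17 ft³)
B8 (50 ft³) → storage unit 5 (remaining 25 ft³)
B9 (10 ft³) → storage unit 5 (remaining 15 ft³)
B10 (8 ft³) → storage unit 5 (remaining 7 ft³)
B11 (16 ft³) → storage unit 6 (remaining 59 ft³)
B12 (11 ft³) → storage unit 6 (remaining 48 ft³)
Final storage units: [41] [56] [41,20,14] [50,8] [50,10,8] [16,11].

6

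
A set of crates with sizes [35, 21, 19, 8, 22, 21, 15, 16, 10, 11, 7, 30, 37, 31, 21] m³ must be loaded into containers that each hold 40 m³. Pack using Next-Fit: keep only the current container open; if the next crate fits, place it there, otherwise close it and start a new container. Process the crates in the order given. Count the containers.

Put 35 m³ in container 1; 5 m³ remain.
Put 21 m³ in container 2; 19 m³ remain.
Put 19 m³ in container 2; 0 m³ remain.
Put 8 m³ in container 3; 32 m³ remain.
Put 22 m³ in container 3; 10 m³ remain.
Put 21 m³ in container 4; 19 m³ remain.
Put 15 m³ in container 4; 4 m³ remain.
Put 16 m³ in container 5; 24 m³ remain.
Put 10 m³ in container 5; 14 m³ remain.
Put 11 m³ in container 5; 3 m³ remain.
Put 7 m³ in container 6; 33 m³ remain.
Put 30 m³ in container 6; 3 m³ remain.
Put 37 m³ in container 7; 3 m³ remain.
Put 31 m³ in container 8; 9 m³ remain.
Put 21 m³ in container 9; 19 m³ remain.

9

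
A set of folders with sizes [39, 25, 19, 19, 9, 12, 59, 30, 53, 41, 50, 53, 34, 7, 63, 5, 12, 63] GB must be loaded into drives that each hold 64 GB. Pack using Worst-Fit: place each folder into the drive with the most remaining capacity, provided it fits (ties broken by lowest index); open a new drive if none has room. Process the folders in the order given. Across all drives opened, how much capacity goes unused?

47

39 GB → drive 1 (remaining 25 GB)
25 GB → drive 1 (remaining 0 GB)
19 GB → drive 2 (remaining 45 GB)
19 GB → drive 2 (remaining 26 GB)
9 GB → drive 2 (remaining 17 GB)
12 GB → drive 2 (remaining 5 GB)
59 GB → drive 3 (remaining 5 GB)
30 GB → drive 4 (remaining 34 GB)
53 GB → drive 5 (remaining 11 GB)
41 GB → drive 6 (remaining 23 GB)
50 GB → drive 7 (remaining 14 GB)
53 GB → drive 8 (remaining 11 GB)
34 GB → drive 4 (remaining 0 GB)
7 GB → drive 6 (remaining 16 GB)
63 GB → drive 9 (remaining 1 GB)
5 GB → drive 6 (remaining 11 GB)
12 GB → drive 7 (remaining 2 GB)
63 GB → drive 10 (remaining 1 GB)
10 drives × 64 GB = 640 GB; used 593 GB; unused 47 GB.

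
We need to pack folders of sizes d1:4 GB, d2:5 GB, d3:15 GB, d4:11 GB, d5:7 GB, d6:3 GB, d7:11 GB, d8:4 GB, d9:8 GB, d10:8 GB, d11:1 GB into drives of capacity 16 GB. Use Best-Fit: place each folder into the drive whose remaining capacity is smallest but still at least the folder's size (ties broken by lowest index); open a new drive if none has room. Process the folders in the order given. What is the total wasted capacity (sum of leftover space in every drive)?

3

drive 1: place d1 (4 GB), 12 GB left
drive 1: place d2 (5 GB), 7 GB left
drive 2: place d3 (15 GB), 1 GB left
drive 3: place d4 (11 GB), 5 GB left
drive 1: place d5 (7 GB), 0 GB left
drive 3: place d6 (3 GB), 2 GB left
drive 4: place d7 (11 GB), 5 GB left
drive 4: place d8 (4 GB), 1 GB left
drive 5: place d9 (8 GB), 8 GB left
drive 5: place d10 (8 GB), 0 GB left
drive 2: place d11 (1 GB), 0 GB left
5 drives × 16 GB = 80 GB; used 77 GB; unused 3 GB.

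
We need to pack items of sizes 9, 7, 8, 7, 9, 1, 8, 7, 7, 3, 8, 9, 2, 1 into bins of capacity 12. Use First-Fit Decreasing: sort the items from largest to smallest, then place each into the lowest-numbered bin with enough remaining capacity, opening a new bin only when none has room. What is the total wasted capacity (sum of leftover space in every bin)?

Sorted descending: 9, 9, 9, 8, 8, 8, 7, 7, 7, 7, 3, 2, 1, 1.
bin 1: place 9, 3 left
bin 2: place 9, 3 left
bin 3: place 9, 3 left
bin 4: place 8, 4 left
bin 5: place 8, 4 left
bin 6: place 8, 4 left
bin 7: place 7, 5 left
bin 8: place 7, 5 left
bin 9: place 7, 5 left
bin 10: place 7, 5 left
bin 1: place 3, 0 left
bin 2: place 2, 1 left
bin 2: place 1, 0 left
bin 3: place 1, 2 left
10 bins × 12 = 120; used 86; unused 34.

34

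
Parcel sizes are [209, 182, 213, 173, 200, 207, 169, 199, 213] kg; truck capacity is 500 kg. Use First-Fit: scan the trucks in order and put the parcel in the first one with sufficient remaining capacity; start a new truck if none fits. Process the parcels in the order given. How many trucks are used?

5

truck 1: place 209 kg, 291 kg left
truck 1: place 182 kg, 109 kg left
truck 2: place 213 kg, 287 kg left
truck 2: place 173 kg, 114 kg left
truck 3: place 200 kg, 300 kg left
truck 3: place 207 kg, 93 kg left
truck 4: place 169 kg, 331 kg left
truck 4: place 199 kg, 132 kg left
truck 5: place 213 kg, 287 kg left
Final trucks: [209,182] [213,173] [200,207] [169,199] [213].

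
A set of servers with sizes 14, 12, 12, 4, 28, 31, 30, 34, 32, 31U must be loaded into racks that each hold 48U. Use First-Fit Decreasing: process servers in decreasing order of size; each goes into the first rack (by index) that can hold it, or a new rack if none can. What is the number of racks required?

Sorted descending: 34, 32, 31, 31, 30, 28, 14, 12, 12, 4.
Put 34U in rack 1; 14U remain.
Put 32U in rack 2; 16U remain.
Put 31U in rack 3; 17U remain.
Put 31U in rack 4; 17U remain.
Put 30U in rack 5; 18U remain.
Put 28U in rack 6; 20U remain.
Put 14U in rack 1; 0U remain.
Put 12U in rack 2; 4U remain.
Put 12U in rack 3; 5U remain.
Put 4U in rack 2; 0U remain.

6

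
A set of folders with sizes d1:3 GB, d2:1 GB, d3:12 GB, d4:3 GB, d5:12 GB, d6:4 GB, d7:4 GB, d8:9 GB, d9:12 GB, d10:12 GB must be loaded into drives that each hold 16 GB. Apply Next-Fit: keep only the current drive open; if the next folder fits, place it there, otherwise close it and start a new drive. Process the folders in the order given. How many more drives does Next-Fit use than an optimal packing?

1

Next-Fit: [3,1,12] [3,12] [4,4] [9] [12] [12] → 6 drives.
Total size 72 GB; any packing needs at least ⌈72/16⌉ = 5 drives.
An optimal packing achieves that bound: [12,4] [12,4] [12,3,1] [12,3] [9] → 5 drives.
Excess: 6 − 5 = 1.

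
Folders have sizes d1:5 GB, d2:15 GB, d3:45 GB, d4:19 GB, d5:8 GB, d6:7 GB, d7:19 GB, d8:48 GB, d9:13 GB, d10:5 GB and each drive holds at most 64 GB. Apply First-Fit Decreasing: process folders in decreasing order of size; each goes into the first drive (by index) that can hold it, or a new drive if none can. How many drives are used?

3 drives

Sorted descending: 48, 45, 19, 19, 15, 13, 8, 7, 5, 5.
48 GB → drive 1 (remaining 16 GB)
45 GB → drive 2 (remaining 19 GB)
19 GB → drive 2 (remaining 0 GB)
19 GB → drive 3 (remaining 45 GB)
15 GB → drive 1 (remaining 1 GB)
13 GB → drive 3 (remaining 32 GB)
8 GB → drive 3 (remaining 24 GB)
7 GB → drive 3 (remaining 17 GB)
5 GB → drive 3 (remaining 12 GB)
5 GB → drive 3 (remaining 7 GB)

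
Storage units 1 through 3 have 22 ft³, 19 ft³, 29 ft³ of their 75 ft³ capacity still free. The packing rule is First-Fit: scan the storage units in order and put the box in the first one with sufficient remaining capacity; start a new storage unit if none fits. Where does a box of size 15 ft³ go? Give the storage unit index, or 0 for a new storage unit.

Storage units with room: storage unit 1 (22 ft³), storage unit 2 (19 ft³), storage unit 3 (29 ft³).
The first with room is storage unit 1.

1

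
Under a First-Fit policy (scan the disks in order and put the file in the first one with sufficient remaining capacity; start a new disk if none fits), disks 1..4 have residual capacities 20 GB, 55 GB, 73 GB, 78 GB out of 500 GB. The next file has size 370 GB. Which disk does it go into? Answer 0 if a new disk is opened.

0

No disk has ≥ 370 GB free, so a new disk is opened.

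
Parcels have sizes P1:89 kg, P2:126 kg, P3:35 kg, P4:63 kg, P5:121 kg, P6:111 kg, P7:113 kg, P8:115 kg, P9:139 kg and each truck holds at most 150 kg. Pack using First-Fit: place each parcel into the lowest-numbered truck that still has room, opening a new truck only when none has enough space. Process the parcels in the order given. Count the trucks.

truck 1: place P1 (89 kg), 61 kg left
truck 2: place P2 (126 kg), 24 kg left
truck 1: place P3 (35 kg), 26 kg left
truck 3: place P4 (63 kg), 87 kg left
truck 4: place P5 (121 kg), 29 kg left
truck 5: place P6 (111 kg), 39 kg left
truck 6: place P7 (113 kg), 37 kg left
truck 7: place P8 (115 kg), 35 kg left
truck 8: place P9 (139 kg), 11 kg left
Final trucks: [89,35] [126] [63] [121] [111] [113] [115] [139].

8 trucks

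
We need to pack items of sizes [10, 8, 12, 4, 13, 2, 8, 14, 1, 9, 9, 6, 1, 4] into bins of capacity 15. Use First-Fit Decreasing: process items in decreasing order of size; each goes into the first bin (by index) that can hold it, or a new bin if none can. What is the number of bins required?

Sorted descending: 14, 13, 12, 10, 9, 9, 8, 8, 6, 4, 4, 2, 1, 1.
14 → bin 1 (remaining 1)
13 → bin 2 (remaining 2)
12 → bin 3 (remaining 3)
10 → bin 4 (remaining 5)
9 → bin 5 (remaining 6)
9 → bin 6 (remaining 6)
8 → bin 7 (remaining 7)
8 → bin 8 (remaining 7)
6 → bin 5 (remaining 0)
4 → bin 4 (remaining 1)
4 → bin 6 (remaining 2)
2 → bin 2 (remaining 0)
1 → bin 1 (remaining 0)
1 → bin 3 (remaining 2)
Final bins: [14,1] [13,2] [12,1] [10,4] [9,6] [9,4] [8] [8].

8 bins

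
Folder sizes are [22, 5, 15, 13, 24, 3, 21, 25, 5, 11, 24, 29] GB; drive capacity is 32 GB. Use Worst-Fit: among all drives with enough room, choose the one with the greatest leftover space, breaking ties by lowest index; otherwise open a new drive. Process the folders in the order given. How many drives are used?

22 GB → drive 1 (remaining 10 GB)
5 GB → drive 1 (remaining 5 GB)
15 GB → drive 2 (remaining 17 GB)
13 GB → drive 2 (remaining 4 GB)
24 GB → drive 3 (remaining 8 GB)
3 GB → drive 3 (remaining 5 GB)
21 GB → drive 4 (remaining 11 GB)
25 GB → drive 5 (remaining 7 GB)
5 GB → drive 4 (remaining 6 GB)
11 GB → drive 6 (remaining 21 GB)
24 GB → drive 7 (remaining 8 GB)
29 GB → drive 8 (remaining 3 GB)
Final drives: [22,5] [15,13] [24,3] [21,5] [25] [11] [24] [29].

8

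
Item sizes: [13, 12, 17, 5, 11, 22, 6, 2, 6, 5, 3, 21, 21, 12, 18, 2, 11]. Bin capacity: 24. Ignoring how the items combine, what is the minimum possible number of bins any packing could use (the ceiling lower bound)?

Total size = 13 + 12 + 17 + 5 + 11 + 22 + 6 + 2 + 6 + 5 + 3 + 21 + 21 + 12 + 18 + 2 + 11 = 187.
⌈187 / 24⌉ = 8.

8 bins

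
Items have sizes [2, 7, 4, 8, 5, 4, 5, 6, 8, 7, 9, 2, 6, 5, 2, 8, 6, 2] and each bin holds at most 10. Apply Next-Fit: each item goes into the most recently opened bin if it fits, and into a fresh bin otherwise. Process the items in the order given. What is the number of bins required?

Put 2 in bin 1; 8 remain.
Put 7 in bin 1; 1 remain.
Put 4 in bin 2; 6 remain.
Put 8 in bin 3; 2 remain.
Put 5 in bin 4; 5 remain.
Put 4 in bin 4; 1 remain.
Put 5 in bin 5; 5 remain.
Put 6 in bin 6; 4 remain.
Put 8 in bin 7; 2 remain.
Put 7 in bin 8; 3 remain.
Put 9 in bin 9; 1 remain.
Put 2 in bin 10; 8 remain.
Put 6 in bin 10; 2 remain.
Put 5 in bin 11; 5 remain.
Put 2 in bin 11; 3 remain.
Put 8 in bin 12; 2 remain.
Put 6 in bin 13; 4 remain.
Put 2 in bin 13; 2 remain.

13 bins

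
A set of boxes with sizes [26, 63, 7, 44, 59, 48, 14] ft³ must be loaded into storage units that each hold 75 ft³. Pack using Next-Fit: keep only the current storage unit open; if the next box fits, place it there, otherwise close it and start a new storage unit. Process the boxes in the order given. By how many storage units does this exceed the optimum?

Next-Fit: [26] [63,7] [44] [59] [48,14] → 5 storage units.
Total size 261 ft³; any packing needs at least ⌈261/75⌉ = 4 storage units.
An optimal packing achieves that bound: [63,7] [59,14] [48,26] [44] → 4 storage units.
Excess: 5 − 4 = 1.

1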